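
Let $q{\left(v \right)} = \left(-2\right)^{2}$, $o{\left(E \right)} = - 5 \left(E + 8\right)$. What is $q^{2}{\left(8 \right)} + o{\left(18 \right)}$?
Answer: $-114$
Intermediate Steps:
$o{\left(E \right)} = -40 - 5 E$ ($o{\left(E \right)} = - 5 \left(8 + E\right) = -40 - 5 E$)
$q{\left(v \right)} = 4$
$q^{2}{\left(8 \right)} + o{\left(18 \right)} = 4^{2} - 130 = 16 - 130 = -114$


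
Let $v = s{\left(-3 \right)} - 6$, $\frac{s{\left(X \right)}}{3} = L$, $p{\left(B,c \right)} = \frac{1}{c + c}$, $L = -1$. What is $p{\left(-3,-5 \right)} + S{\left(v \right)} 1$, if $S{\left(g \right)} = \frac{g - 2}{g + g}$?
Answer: $\frac{23}{45} \approx 0.51111$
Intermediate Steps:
$p{\left(B,c \right)} = \frac{1}{2 c}$
$s{\left(X \right)} = -3$ ($s{\left(X \right)} = 3 \left(-1\right) = -3$)
$v = -9$ ($v = -3 - 6 = -9$)
$S{\left(g \right)} = \frac{-2 + g}{2 g}$
$p{\left(-3,-5 \right)} + S{\left(v \right)} 1 = \frac{1}{2 \left(-5\right)} + \frac{-2 - 9}{2 \left(-9\right)} 1 = \frac{1}{2} \left(- \frac{1}{5}\right) + \frac{1}{2} \left(- \frac{1}{9}\right) \left(-11\right) 1 = - \frac{1}{10} + \frac{11}{18} \cdot 1 = - \frac{1}{10} + \frac{11}{18} = \frac{23}{45}$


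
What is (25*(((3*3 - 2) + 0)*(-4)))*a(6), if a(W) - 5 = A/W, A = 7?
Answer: -12950/3 ≈ -4316.7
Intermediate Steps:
a(W) = 5 + 7/W
(25*(((3*3 - 2) + 0)*(-4)))*a(6) = (25*(((3*3 - 2) + 0)*(-4)))*(5 + 7/6) = (25*(((9 - 2) + 0)*(-4)))*(5 + 7*(⅙)) = (25*((7 + 0)*(-4)))*(5 + 7/6) = (25*(7*(-4)))*(37/6) = (25*(-28))*(37/6) = -700*37/6 = -12950/3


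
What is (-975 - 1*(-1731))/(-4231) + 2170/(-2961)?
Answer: -1631398/1789713 ≈ -0.91154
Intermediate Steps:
(-975 - 1*(-1731))/(-4231) + 2170/(-2961) = (-975 + 1731)*(-1/4231) + 2170*(-1/2961) = 756*(-1/4231) - 310/423 = -756/4231 - 310/423 = -1631398/1789713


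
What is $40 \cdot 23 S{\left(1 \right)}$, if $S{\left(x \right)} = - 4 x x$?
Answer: $-3680$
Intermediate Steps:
$S{\left(x \right)} = - 4 x^{2}$
$40 \cdot 23 S{\left(1 \right)} = 40 \cdot 23 \left(- 4 \cdot 1^{2}\right) = 920 \left(\left(-4\right) 1\right) = 920 \left(-4\right) = -3680$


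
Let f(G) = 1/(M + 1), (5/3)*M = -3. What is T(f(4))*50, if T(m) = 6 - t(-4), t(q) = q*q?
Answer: -500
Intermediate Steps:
M = -9/5 (M = (3/5)*(-3) = -9/5 ≈ -1.8000)
t(q) = q**2
f(G) = -5/4 (f(G) = 1/(-9/5 + 1) = 1/(-4/5) = -5/4)
T(m) = -10 (T(m) = 6 - 1*(-4)**2 = 6 - 1*16 = 6 - 16 = -10)
T(f(4))*50 = -10*50 = -500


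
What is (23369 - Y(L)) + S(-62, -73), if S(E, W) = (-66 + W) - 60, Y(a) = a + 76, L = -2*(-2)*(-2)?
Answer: 23102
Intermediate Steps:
L = -8 (L = 4*(-2) = -8)
Y(a) = 76 + a
S(E, W) = -126 + W
(23369 - Y(L)) + S(-62, -73) = (23369 - (76 - 8)) + (-126 - 73) = (23369 - 1*68) - 199 = (23369 - 68) - 199 = 23301 - 199 = 23102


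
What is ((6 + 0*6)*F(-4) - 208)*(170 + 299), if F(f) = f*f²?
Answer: -277648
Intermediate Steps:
F(f) = f³
((6 + 0*6)*F(-4) - 208)*(170 + 299) = ((6 + 0*6)*(-4)³ - 208)*(170 + 299) = ((6 + 0)*(-64) - 208)*469 = (6*(-64) - 208)*469 = (-384 - 208)*469 = -592*469 = -277648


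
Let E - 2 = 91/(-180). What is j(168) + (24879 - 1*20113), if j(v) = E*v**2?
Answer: 234726/5 ≈ 46945.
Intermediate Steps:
E = 269/180 (E = 2 + 91/(-180) = 2 + 91*(-1/180) = 2 - 91/180 = 269/180 ≈ 1.4944)
j(v) = 269*v**2/180
j(168) + (24879 - 1*20113) = (269/180)*168**2 + (24879 - 1*20113) = (269/180)*28224 + (24879 - 20113) = 210896/5 + 4766 = 234726/5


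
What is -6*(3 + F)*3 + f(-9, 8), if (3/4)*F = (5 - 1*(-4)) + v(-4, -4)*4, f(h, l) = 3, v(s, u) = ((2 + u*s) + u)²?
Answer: -19083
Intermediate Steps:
v(s, u) = (2 + u + s*u)² (v(s, u) = ((2 + s*u) + u)² = (2 + u + s*u)²)
F = 3172/3 (F = 4*((5 - 1*(-4)) + (2 - 4 - 4*(-4))²*4)/3 = 4*((5 + 4) + (2 - 4 + 16)²*4)/3 = 4*(9 + 14²*4)/3 = 4*(9 + 196*4)/3 = 4*(9 + 784)/3 = (4/3)*793 = 3172/3 ≈ 1057.3)
-6*(3 + F)*3 + f(-9, 8) = -6*(3 + 3172/3)*3 + 3 = -6*3181/3*3 + 3 = -6362*3 + 3 = -19086 + 3 = -19083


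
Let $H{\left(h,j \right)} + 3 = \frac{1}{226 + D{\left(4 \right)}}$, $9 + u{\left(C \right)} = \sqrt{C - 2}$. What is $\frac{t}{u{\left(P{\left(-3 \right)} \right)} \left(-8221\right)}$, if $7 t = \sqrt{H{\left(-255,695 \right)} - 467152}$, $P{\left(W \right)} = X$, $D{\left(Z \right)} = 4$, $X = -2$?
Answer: $\frac{i \sqrt{24712499270} \left(9 + 2 i\right)}{1125043850} \approx -0.00027946 + 0.0012576 i$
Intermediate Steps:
$P{\left(W \right)} = -2$
$u{\left(C \right)} = -9 + \sqrt{-2 + C}$ ($u{\left(C \right)} = -9 + \sqrt{C - 2} = -9 + \sqrt{-2 + C}$)
$H{\left(h,j \right)} = - \frac{689}{230}$ ($H{\left(h,j \right)} = -3 + \frac{1}{226 + 4} = -3 + \frac{1}{230} = - \frac{689}{230}$)
$t = \frac{i \sqrt{24712499270}}{1610}$ ($t = \frac{\sqrt{- \frac{689}{230} - 467152}}{7} = \frac{\sqrt{- \frac{107445649}{230}}}{7} = \frac{\frac{1}{230} i \sqrt{24712499270}}{7} = \frac{i \sqrt{24712499270}}{1610} \approx 97.641 i$)
$\frac{t}{u{\left(P{\left(-3 \right)} \right)} \left(-8221\right)} = \frac{\frac{1}{1610} i \sqrt{24712499270}}{\left(-9 + \sqrt{-2 - 2}\right) \left(-8221\right)} = \frac{\frac{1}{1610} i \sqrt{24712499270}}{\left(-9 + \sqrt{-4}\right) \left(-8221\right)} = \frac{\frac{1}{1610} i \sqrt{24712499270}}{\left(-9 + 2 i\right) \left(-8221\right)} = \frac{\frac{1}{1610} i \sqrt{24712499270}}{73989 - 16442 i} = \frac{i \sqrt{24712499270}}{1610} \frac{73989 + 16442 i}{5744711485} = \frac{i \sqrt{24712499270} \left(73989 + 16442 i\right)}{9248985490850}$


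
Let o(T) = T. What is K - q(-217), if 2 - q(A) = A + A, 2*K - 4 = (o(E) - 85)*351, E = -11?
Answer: -17282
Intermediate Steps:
K = -16846 (K = 2 + ((-11 - 85)*351)/2 = 2 + (-96*351)/2 = 2 + (½)*(-33696) = 2 - 16848 = -16846)
q(A) = 2 - 2*A (q(A) = 2 - (A + A) = 2 - 2*A)
K - q(-217) = -16846 - (2 - 2*(-217)) = -16846 - (2 + 434) = -16846 - 1*436 = -16846 - 436 = -17282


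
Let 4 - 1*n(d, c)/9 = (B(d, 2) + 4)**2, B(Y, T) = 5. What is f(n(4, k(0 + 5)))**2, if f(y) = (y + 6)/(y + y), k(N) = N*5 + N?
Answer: 52441/213444 ≈ 0.24569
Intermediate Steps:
k(N) = 6*N (k(N) = 5*N + N = 6*N)
n(d, c) = -693 (n(d, c) = 36 - 9*(5 + 4)**2 = 36 - 9*9**2 = 36 - 9*81 = 36 - 729 = -693)
f(y) = (6 + y)/(2*y) (f(y) = (6 + y)/((2*y)) = (6 + y)*(1/(2*y)) = (6 + y)/(2*y))
f(n(4, k(0 + 5)))**2 = ((1/2)*(6 - 693)/(-693))**2 = ((1/2)*(-1/693)*(-687))**2 = (229/462)**2 = 52441/213444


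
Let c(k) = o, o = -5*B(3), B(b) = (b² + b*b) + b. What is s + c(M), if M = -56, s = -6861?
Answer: -6966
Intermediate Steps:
B(b) = b + 2*b² (B(b) = (b² + b²) + b = 2*b² + b = b + 2*b²)
o = -105 (o = -15*(1 + 2*3) = -15*(1 + 6) = -15*7 = -5*21 = -105)
c(k) = -105
s + c(M) = -6861 - 105 = -6966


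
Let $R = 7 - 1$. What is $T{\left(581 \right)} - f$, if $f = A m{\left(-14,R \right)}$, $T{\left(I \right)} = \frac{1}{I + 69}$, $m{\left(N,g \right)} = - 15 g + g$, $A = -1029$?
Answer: $- \frac{56183399}{650} \approx -86436.0$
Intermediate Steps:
$R = 6$
$m{\left(N,g \right)} = - 14 g$
$T{\left(I \right)} = \frac{1}{69 + I}$
$f = 86436$ ($f = - 1029 \left(\left(-14\right) 6\right) = \left(-1029\right) \left(-84\right) = 86436$)
$T{\left(581 \right)} - f = \frac{1}{69 + 581} - 86436 = \frac{1}{650} - 86436 = - \frac{56183399}{650}$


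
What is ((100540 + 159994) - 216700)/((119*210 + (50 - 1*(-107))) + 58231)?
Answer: 21917/41689 ≈ 0.52573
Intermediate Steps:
((100540 + 159994) - 216700)/((119*210 + (50 - 1*(-107))) + 58231) = (260534 - 216700)/((24990 + (50 + 107)) + 58231) = 43834/((24990 + 157) + 58231) = 43834/(25147 + 58231) = 43834/83378 = 43834*(1/83378) = 21917/41689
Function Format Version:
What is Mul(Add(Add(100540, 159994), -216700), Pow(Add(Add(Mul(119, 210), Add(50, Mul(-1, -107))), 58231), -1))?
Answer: Rational(21917, 41689) ≈ 0.52573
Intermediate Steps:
Mul(Add(Add(100540, 159994), -216700), Pow(Add(Add(Mul(119, 210), Add(50, Mul(-1, -107))), 58231), -1)) = Mul(Add(260534, -216700), Pow(Add(Add(24990, Add(50, 107)), 58231), -1)) = Mul(43834, Pow(Add(Add(24990, 157), 58231), -1)) = Mul(43834, Pow(Add(25147, 58231), -1)) = Mul(43834, Pow(83378, -1)) = Mul(43834, Rational(1, 83378)) = Rational(21917, 41689)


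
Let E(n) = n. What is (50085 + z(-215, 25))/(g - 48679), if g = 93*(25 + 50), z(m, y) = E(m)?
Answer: -24935/20852 ≈ -1.1958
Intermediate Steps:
z(m, y) = m
g = 6975 (g = 93*75 = 6975)
(50085 + z(-215, 25))/(g - 48679) = (50085 - 215)/(6975 - 48679) = 49870/(-41704) = 49870*(-1/41704) = -24935/20852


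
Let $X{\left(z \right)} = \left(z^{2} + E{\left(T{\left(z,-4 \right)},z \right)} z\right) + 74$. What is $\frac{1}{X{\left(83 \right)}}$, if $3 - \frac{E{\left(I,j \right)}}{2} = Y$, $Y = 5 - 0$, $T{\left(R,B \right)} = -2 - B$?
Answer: $\frac{1}{6631} \approx 0.00015081$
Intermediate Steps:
$Y = 5$ ($Y = 5 + 0 = 5$)
$E{\left(I,j \right)} = -4$ ($E{\left(I,j \right)} = 6 - 10 = -4$)
$X{\left(z \right)} = 74 + z^{2} - 4 z$ ($X{\left(z \right)} = \left(z^{2} - 4 z\right) + 74 = 74 + z^{2} - 4 z$)
$\frac{1}{X{\left(83 \right)}} = \frac{1}{74 + 83^{2} - 332} = \frac{1}{74 + 6889 - 332} = \frac{1}{6631}$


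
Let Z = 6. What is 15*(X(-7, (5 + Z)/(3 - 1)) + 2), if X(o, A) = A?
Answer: 225/2 ≈ 112.50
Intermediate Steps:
15*(X(-7, (5 + Z)/(3 - 1)) + 2) = 15*((5 + 6)/(3 - 1) + 2) = 15*(11/2 + 2) = 15*(15/2) = 225/2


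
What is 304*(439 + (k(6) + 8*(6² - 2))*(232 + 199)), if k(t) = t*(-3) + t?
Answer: 34199696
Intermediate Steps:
k(t) = -2*t (k(t) = -3*t + t = -2*t)
304*(439 + (k(6) + 8*(6² - 2))*(232 + 199)) = 304*(439 + (-2*6 + 8*(6² - 2))*(232 + 199)) = 304*(439 + (-12 + 8*(36 - 2))*431) = 304*(439 + (-12 + 8*34)*431) = 304*(439 + (-12 + 272)*431) = 304*(439 + 260*431) = 304*(439 + 112060) = 304*112499 = 34199696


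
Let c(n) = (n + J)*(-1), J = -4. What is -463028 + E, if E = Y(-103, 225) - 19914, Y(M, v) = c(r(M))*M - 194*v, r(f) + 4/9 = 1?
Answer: -4742521/9 ≈ -5.2695e+5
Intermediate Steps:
r(f) = 5/9 (r(f) = -4/9 + 1 = 5/9)
c(n) = 4 - n (c(n) = (n - 4)*(-1) = (-4 + n)*(-1) = 4 - n)
Y(M, v) = -194*v + 31*M/9 (Y(M, v) = (4 - 1*5/9)*M - 194*v = (4 - 5/9)*M - 194*v = 31*M/9 - 194*v = -194*v + 31*M/9)
E = -575269/9 (E = (-194*225 + (31/9)*(-103)) - 19914 = (-43650 - 3193/9) - 19914 = -396043/9 - 19914 = -575269/9 ≈ -63919.)
-463028 + E = -463028 - 575269/9 = -4742521/9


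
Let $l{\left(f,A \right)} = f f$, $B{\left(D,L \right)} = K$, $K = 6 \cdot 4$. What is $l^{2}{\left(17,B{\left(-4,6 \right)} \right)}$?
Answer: $83521$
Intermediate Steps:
$K = 24$
$B{\left(D,L \right)} = 24$
$l{\left(f,A \right)} = f^{2}$
$l^{2}{\left(17,B{\left(-4,6 \right)} \right)} = \left(17^{2}\right)^{2} = 289^{2} = 83521$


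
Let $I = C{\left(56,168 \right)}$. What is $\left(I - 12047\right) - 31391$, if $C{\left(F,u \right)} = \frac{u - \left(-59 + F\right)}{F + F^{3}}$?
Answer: $- \frac{7630840165}{175672} \approx -43438.0$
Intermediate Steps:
$C{\left(F,u \right)} = \frac{59 + u - F}{F + F^{3}}$
$I = \frac{171}{175672}$ ($I = \frac{59 + 168 - 56}{56 + 56^{3}} = \frac{59 + 168 - 56}{56 + 175616} = \frac{1}{175672} \cdot 171 = \frac{171}{175672} \approx 0.00097341$)
$\left(I - 12047\right) - 31391 = \left(\frac{171}{175672} - 12047\right) - 31391 = - \frac{2116320413}{175672} - 31391 = - \frac{7630840165}{175672}$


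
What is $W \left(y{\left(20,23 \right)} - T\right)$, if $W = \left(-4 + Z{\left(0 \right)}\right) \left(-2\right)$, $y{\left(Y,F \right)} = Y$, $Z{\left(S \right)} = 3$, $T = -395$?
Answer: $830$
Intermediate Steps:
$W = 2$ ($W = \left(-4 + 3\right) \left(-2\right) = \left(-1\right) \left(-2\right) = 2$)
$W \left(y{\left(20,23 \right)} - T\right) = 2 \left(20 - -395\right) = 2 \left(20 + 395\right) = 2 \cdot 415 = 830$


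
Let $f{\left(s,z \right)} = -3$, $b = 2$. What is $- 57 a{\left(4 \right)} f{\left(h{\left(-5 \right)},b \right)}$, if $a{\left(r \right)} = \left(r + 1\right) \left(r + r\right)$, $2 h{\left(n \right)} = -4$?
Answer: $6840$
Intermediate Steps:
$h{\left(n \right)} = -2$ ($h{\left(n \right)} = \frac{1}{2} \left(-4\right) = -2$)
$a{\left(r \right)} = 2 r \left(1 + r\right)$ ($a{\left(r \right)} = \left(1 + r\right) 2 r = 2 r \left(1 + r\right)$)
$- 57 a{\left(4 \right)} f{\left(h{\left(-5 \right)},b \right)} = - 57 \cdot 2 \cdot 4 \left(1 + 4\right) \left(-3\right) = - 57 \cdot 2 \cdot 4 \cdot 5 \left(-3\right) = \left(-57\right) 40 \left(-3\right) = \left(-2280\right) \left(-3\right) = 6840$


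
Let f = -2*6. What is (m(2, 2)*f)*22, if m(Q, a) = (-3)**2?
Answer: -2376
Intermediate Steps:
m(Q, a) = 9
f = -12
(m(2, 2)*f)*22 = (9*(-12))*22 = -108*22 = -2376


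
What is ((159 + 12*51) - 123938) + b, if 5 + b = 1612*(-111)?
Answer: -302104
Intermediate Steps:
b = -178937 (b = -5 + 1612*(-111) = -5 - 178932 = -178937)
((159 + 12*51) - 123938) + b = ((159 + 12*51) - 123938) - 178937 = ((159 + 612) - 123938) - 178937 = (771 - 123938) - 178937 = -123167 - 178937 = -302104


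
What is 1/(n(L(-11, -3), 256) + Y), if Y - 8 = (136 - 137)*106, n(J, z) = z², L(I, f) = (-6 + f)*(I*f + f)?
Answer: 1/65438 ≈ 1.5282e-5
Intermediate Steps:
L(I, f) = (-6 + f)*(f + I*f)
Y = -98 (Y = 8 + (136 - 137)*106 = 8 - 1*106 = 8 - 106 = -98)
1/(n(L(-11, -3), 256) + Y) = 1/(256² - 98) = 1/(65536 - 98) = 1/65438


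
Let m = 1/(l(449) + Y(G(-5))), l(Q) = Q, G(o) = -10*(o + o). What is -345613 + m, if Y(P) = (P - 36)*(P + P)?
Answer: -4579026636/13249 ≈ -3.4561e+5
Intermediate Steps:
G(o) = -20*o
Y(P) = 2*P*(-36 + P) (Y(P) = (-36 + P)*(2*P) = 2*P*(-36 + P))
m = 1/13249 (m = 1/(449 + 2*(-20*(-5))*(-36 - 20*(-5))) = 1/(449 + 2*100*(-36 + 100)) = 1/(449 + 2*100*64) = 1/(449 + 12800) = 1/13249 ≈ 7.5477e-5)
-345613 + m = -345613 + 1/13249 = -4579026636/13249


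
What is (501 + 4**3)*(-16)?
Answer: -9040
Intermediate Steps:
(501 + 4**3)*(-16) = (501 + 64)*(-16) = 565*(-16) = -9040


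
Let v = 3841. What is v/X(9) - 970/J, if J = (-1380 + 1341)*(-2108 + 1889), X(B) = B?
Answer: 1214713/2847 ≈ 426.66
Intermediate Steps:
J = 8541 (J = -39*(-219) = 8541)
v/X(9) - 970/J = 3841/9 - 970/8541 = 1214713/2847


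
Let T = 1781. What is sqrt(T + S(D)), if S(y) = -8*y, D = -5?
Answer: sqrt(1821) ≈ 42.673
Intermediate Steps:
sqrt(T + S(D)) = sqrt(1781 - 8*(-5)) = sqrt(1781 + 40) = sqrt(1821)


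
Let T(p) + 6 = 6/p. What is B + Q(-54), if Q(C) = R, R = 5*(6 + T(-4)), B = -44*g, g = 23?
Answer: -2039/2 ≈ -1019.5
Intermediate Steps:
T(p) = -6 + 6/p
B = -1012 (B = -44*23 = -1012)
R = -15/2 (R = 5*(6 + (-6 + 6/(-4))) = 5*(6 + (-6 + 6*(-¼))) = 5*(6 + (-6 - 3/2)) = 5*(6 - 15/2) = 5*(-3/2) = -15/2 ≈ -7.5000)
Q(C) = -15/2
B + Q(-54) = -1012 - 15/2 = -2039/2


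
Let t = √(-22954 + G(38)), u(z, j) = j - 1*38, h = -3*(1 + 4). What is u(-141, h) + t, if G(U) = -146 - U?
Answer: -53 + I*√23138 ≈ -53.0 + 152.11*I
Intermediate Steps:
h = -15 (h = -3*5 = -15)
u(z, j) = -38 + j (u(z, j) = j - 38 = -38 + j)
t = I*√23138 (t = √(-22954 + (-146 - 1*38)) = √(-22954 + (-146 - 38)) = √(-22954 - 184) = √(-23138) = I*√23138 ≈ 152.11*I)
u(-141, h) + t = (-38 - 15) + I*√23138 = -53 + I*√23138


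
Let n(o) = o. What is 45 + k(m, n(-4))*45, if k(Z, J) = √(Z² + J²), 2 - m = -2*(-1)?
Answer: 225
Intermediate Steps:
m = 0 (m = 2 - (-2)*(-1) = 2 - 1*2 = 2 - 2 = 0)
k(Z, J) = √(J² + Z²)
45 + k(m, n(-4))*45 = 45 + √((-4)² + 0²)*45 = 45 + √(16 + 0)*45 = 45 + √16*45 = 45 + 4*45 = 45 + 180 = 225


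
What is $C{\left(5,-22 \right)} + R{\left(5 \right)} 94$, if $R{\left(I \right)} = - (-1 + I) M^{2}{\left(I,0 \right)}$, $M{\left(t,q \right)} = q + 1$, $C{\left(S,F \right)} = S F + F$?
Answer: $-508$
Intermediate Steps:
$C{\left(S,F \right)} = F + F S$ ($C{\left(S,F \right)} = F S + F = F + F S$)
$M{\left(t,q \right)} = 1 + q$
$R{\left(I \right)} = 1 - I$ ($R{\left(I \right)} = - (-1 + I) \left(1 + 0\right)^{2} = \left(1 - I\right) 1^{2} = \left(1 - I\right) 1 = 1 - I$)
$C{\left(5,-22 \right)} + R{\left(5 \right)} 94 = - 22 \left(1 + 5\right) + \left(1 - 5\right) 94 = \left(-22\right) 6 + \left(1 - 5\right) 94 = -132 - 376 = -508$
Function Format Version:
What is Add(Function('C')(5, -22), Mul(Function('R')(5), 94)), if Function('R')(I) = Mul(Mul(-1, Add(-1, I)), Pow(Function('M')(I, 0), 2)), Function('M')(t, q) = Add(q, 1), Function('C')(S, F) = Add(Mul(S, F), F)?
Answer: -508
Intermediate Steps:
Function('C')(S, F) = Add(F, Mul(F, S)) (Function('C')(S, F) = Add(Mul(F, S), F) = Add(F, Mul(F, S)))
Function('M')(t, q) = Add(1, q)
Function('R')(I) = Add(1, Mul(-1, I)) (Function('R')(I) = Mul(Mul(-1, Add(-1, I)), Pow(Add(1, 0), 2)) = Mul(Add(1, Mul(-1, I)), Pow(1, 2)) = Mul(Add(1, Mul(-1, I)), 1) = Add(1, Mul(-1, I)))
Add(Function('C')(5, -22), Mul(Function('R')(5), 94)) = Add(Mul(-22, Add(1, 5)), Mul(Add(1, Mul(-1, 5)), 94)) = Add(Mul(-22, 6), Mul(Add(1, -5), 94)) = Add(-132, Mul(-4, 94)) = Add(-132, -376) = -508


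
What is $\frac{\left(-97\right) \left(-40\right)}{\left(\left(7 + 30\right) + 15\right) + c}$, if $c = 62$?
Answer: $\frac{1940}{57} \approx 34.035$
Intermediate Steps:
$\frac{\left(-97\right) \left(-40\right)}{\left(\left(7 + 30\right) + 15\right) + c} = \frac{\left(-97\right) \left(-40\right)}{\left(\left(7 + 30\right) + 15\right) + 62} = \frac{3880}{\left(37 + 15\right) + 62} = \frac{3880}{52 + 62} = \frac{3880}{114} = 3880 \cdot \frac{1}{114} = \frac{1940}{57}$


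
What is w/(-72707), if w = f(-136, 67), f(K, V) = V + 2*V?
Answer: -201/72707 ≈ -0.0027645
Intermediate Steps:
f(K, V) = 3*V
w = 201 (w = 3*67 = 201)
w/(-72707) = 201/(-72707) = 201*(-1/72707) = -201/72707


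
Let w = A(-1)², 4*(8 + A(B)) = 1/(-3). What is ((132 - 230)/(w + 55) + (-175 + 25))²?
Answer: 6830183625444/300294241 ≈ 22745.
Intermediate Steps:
A(B) = -97/12 (A(B) = -8 + (¼)/(-3) = -8 + (¼)*(-⅓) = -8 - 1/12 = -97/12)
w = 9409/144 (w = (-97/12)² = 9409/144 ≈ 65.340)
((132 - 230)/(w + 55) + (-175 + 25))² = ((132 - 230)/(9409/144 + 55) + (-175 + 25))² = (-98/17329/144 - 150)² = (-98*144/17329 - 150)² = (-14112/17329 - 150)² = (-2613462/17329)² = 6830183625444/300294241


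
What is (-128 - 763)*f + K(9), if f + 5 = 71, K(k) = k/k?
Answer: -58805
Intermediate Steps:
K(k) = 1
f = 66 (f = -5 + 71 = 66)
(-128 - 763)*f + K(9) = (-128 - 763)*66 + 1 = -891*66 + 1 = -58806 + 1 = -58805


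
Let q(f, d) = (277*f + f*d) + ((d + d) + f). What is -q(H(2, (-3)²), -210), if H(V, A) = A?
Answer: -192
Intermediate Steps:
q(f, d) = 2*d + 278*f + d*f (q(f, d) = (277*f + d*f) + (2*d + f) = (277*f + d*f) + (f + 2*d) = 2*d + 278*f + d*f)
-q(H(2, (-3)²), -210) = -(2*(-210) + 278*(-3)² - 210*(-3)²) = -(-420 + 278*9 - 210*9) = -(-420 + 2502 - 1890) = -1*192 = -192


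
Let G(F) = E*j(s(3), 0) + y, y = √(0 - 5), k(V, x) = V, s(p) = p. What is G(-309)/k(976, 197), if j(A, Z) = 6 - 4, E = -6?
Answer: -3/244 + I*√5/976 ≈ -0.012295 + 0.0022911*I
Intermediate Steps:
y = I*√5 (y = √(-5) = I*√5 ≈ 2.2361*I)
j(A, Z) = 2
G(F) = -12 + I*√5 (G(F) = -6*2 + I*√5 = -12 + I*√5)
G(-309)/k(976, 197) = (-12 + I*√5)/976 = (-12 + I*√5)*(1/976) = -3/244 + I*√5/976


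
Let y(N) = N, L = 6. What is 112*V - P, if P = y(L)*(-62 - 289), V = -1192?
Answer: -131398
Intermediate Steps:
P = -2106 (P = 6*(-62 - 289) = 6*(-351) = -2106)
112*V - P = 112*(-1192) - 1*(-2106) = -133504 + 2106 = -131398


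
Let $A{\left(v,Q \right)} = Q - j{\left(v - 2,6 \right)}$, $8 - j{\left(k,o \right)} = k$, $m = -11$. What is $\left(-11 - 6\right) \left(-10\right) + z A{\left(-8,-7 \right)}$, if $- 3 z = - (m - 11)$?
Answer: $\frac{1060}{3} \approx 353.33$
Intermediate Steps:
$j{\left(k,o \right)} = 8 - k$
$A{\left(v,Q \right)} = -10 + Q + v$ ($A{\left(v,Q \right)} = Q - \left(8 - \left(v - 2\right)\right) = Q - \left(8 - \left(-2 + v\right)\right) = Q - \left(10 - v\right) = Q + \left(-10 + v\right) = -10 + Q + v$)
$z = - \frac{22}{3}$ ($z = - \frac{\left(-1\right) \left(-11 - 11\right)}{3} = - \frac{\left(-1\right) \left(-22\right)}{3} = \left(- \frac{1}{3}\right) 22 = - \frac{22}{3} \approx -7.3333$)
$\left(-11 - 6\right) \left(-10\right) + z A{\left(-8,-7 \right)} = \left(-11 - 6\right) \left(-10\right) - \frac{22 \left(-10 - 7 - 8\right)}{3} = \left(-17\right) \left(-10\right) - - \frac{550}{3} = 170 + \frac{550}{3} = \frac{1060}{3}$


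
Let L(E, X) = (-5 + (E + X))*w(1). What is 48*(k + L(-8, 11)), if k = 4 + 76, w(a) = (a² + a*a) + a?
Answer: 3552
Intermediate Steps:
w(a) = a + 2*a² (w(a) = (a² + a²) + a = 2*a² + a = a + 2*a²)
L(E, X) = -15 + 3*E + 3*X (L(E, X) = (-5 + (E + X))*(1*(1 + 2*1)) = (-5 + E + X)*(1*(1 + 2)) = (-5 + E + X)*(1*3) = (-5 + E + X)*3 = -15 + 3*E + 3*X)
k = 80
48*(k + L(-8, 11)) = 48*(80 + (-15 + 3*(-8) + 3*11)) = 48*(80 + (-15 - 24 + 33)) = 48*(80 - 6) = 48*74 = 3552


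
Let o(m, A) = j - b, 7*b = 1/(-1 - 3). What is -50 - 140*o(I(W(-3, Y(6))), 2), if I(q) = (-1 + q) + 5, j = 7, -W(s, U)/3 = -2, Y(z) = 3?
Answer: -1035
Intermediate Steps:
W(s, U) = 6 (W(s, U) = -3*(-2) = 6)
b = -1/28 (b = 1/(7*(-1 - 3)) = (⅐)/(-4) = (⅐)*(-¼) = -1/28 ≈ -0.035714)
I(q) = 4 + q
o(m, A) = 197/28 (o(m, A) = 7 - 1*(-1/28) = 7 + 1/28 = 197/28)
-50 - 140*o(I(W(-3, Y(6))), 2) = -50 - 140*197/28 = -50 - 985 = -1035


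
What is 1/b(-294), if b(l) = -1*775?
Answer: -1/775 ≈ -0.0012903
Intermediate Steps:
b(l) = -775
1/b(-294) = 1/(-775) = -1/775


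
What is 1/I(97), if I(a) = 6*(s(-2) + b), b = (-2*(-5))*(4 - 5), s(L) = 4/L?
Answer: -1/72 ≈ -0.013889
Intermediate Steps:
b = -10 (b = 10*(-1) = -10)
I(a) = -72 (I(a) = 6*(4/(-2) - 10) = 6*(4*(-½) - 10) = 6*(-2 - 10) = 6*(-12) = -72)
1/I(97) = 1/(-72) = -1/72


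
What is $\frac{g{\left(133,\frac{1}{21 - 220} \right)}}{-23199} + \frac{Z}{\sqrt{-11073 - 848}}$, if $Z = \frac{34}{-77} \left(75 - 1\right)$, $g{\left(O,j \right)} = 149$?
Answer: $- \frac{149}{23199} + \frac{2516 i \sqrt{11921}}{917917} \approx -0.0064227 + 0.29927 i$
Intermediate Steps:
$Z = - \frac{2516}{77}$ ($Z = 34 \left(- \frac{1}{77}\right) 74 = \left(- \frac{34}{77}\right) 74 = - \frac{2516}{77} \approx -32.675$)
$\frac{g{\left(133,\frac{1}{21 - 220} \right)}}{-23199} + \frac{Z}{\sqrt{-11073 - 848}} = \frac{149}{-23199} - \frac{2516}{77 \sqrt{-11073 - 848}} = 149 \left(- \frac{1}{23199}\right) - \frac{2516}{77 \sqrt{-11921}} = - \frac{149}{23199} - \frac{2516}{77 i \sqrt{11921}} = - \frac{149}{23199} - \frac{2516 \left(- \frac{i \sqrt{11921}}{11921}\right)}{77} = - \frac{149}{23199} + \frac{2516 i \sqrt{11921}}{917917}$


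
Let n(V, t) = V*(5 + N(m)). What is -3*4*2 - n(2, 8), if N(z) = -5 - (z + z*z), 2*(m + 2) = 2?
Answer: -24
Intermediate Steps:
m = -1 (m = -2 + (½)*2 = -2 + 1 = -1)
N(z) = -5 - z - z² (N(z) = -5 - (z + z²) = -5 + (-z - z²) = -5 - z - z²)
n(V, t) = 0 (n(V, t) = V*(5 + (-5 - 1*(-1) - 1*(-1)²)) = V*(5 + (-5 + 1 - 1*1)) = V*(5 + (-5 + 1 - 1)) = V*(5 - 5) = V*0 = 0)
-3*4*2 - n(2, 8) = -3*4*2 - 1*0 = -12*2 + 0 = -24 + 0 = -24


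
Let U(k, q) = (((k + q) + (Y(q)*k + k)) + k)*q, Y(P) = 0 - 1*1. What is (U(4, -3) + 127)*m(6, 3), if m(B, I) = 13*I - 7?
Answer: 3584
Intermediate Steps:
Y(P) = -1 (Y(P) = 0 - 1 = -1)
m(B, I) = -7 + 13*I
U(k, q) = q*(q + 2*k) (U(k, q) = (((k + q) + (-k + k)) + k)*q = (((k + q) + 0) + k)*q = ((k + q) + k)*q = (q + 2*k)*q = q*(q + 2*k))
(U(4, -3) + 127)*m(6, 3) = (-3*(-3 + 2*4) + 127)*(-7 + 13*3) = (-3*(-3 + 8) + 127)*(-7 + 39) = (-3*5 + 127)*32 = (-15 + 127)*32 = 112*32 = 3584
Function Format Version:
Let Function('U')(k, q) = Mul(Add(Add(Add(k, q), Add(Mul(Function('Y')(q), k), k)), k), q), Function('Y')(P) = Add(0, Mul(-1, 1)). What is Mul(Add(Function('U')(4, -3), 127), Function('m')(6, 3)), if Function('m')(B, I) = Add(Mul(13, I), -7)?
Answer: 3584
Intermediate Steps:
Function('Y')(P) = -1 (Function('Y')(P) = Add(0, -1) = -1)
Function('m')(B, I) = Add(-7, Mul(13, I))
Function('U')(k, q) = Mul(q, Add(q, Mul(2, k))) (Function('U')(k, q) = Mul(Add(Add(Add(k, q), Add(Mul(-1, k), k)), k), q) = Mul(Add(Add(Add(k, q), 0), k), q) = Mul(Add(Add(k, q), k), q) = Mul(Add(q, Mul(2, k)), q) = Mul(q, Add(q, Mul(2, k))))
Mul(Add(Function('U')(4, -3), 127), Function('m')(6, 3)) = Mul(Add(Mul(-3, Add(-3, Mul(2, 4))), 127), Add(-7, Mul(13, 3))) = Mul(Add(Mul(-3, Add(-3, 8)), 127), Add(-7, 39)) = Mul(Add(Mul(-3, 5), 127), 32) = Mul(Add(-15, 127), 32) = Mul(112, 32) = 3584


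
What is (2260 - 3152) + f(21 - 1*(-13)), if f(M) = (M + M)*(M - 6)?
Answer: 1012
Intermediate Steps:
f(M) = 2*M*(-6 + M) (f(M) = (2*M)*(-6 + M) = 2*M*(-6 + M))
(2260 - 3152) + f(21 - 1*(-13)) = (2260 - 3152) + 2*(21 - 1*(-13))*(-6 + (21 - 1*(-13))) = -892 + 2*(21 + 13)*(-6 + (21 + 13)) = -892 + 2*34*(-6 + 34) = -892 + 2*34*28 = -892 + 1904 = 1012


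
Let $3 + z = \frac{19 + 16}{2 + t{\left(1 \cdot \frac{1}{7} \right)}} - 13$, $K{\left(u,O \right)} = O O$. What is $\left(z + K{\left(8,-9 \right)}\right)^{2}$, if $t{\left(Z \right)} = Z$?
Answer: $\frac{59536}{9} \approx 6615.1$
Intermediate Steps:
$K{\left(u,O \right)} = O^{2}$
$z = \frac{1}{3}$ ($z = -3 - \left(13 - \frac{19 + 16}{2 + 1 \cdot \frac{1}{7}}\right) = -3 - \left(13 - \frac{35}{2 + 1 \cdot \frac{1}{7}}\right) = -3 - \left(13 - \frac{35}{2 + \frac{1}{7}}\right) = -3 - \left(13 - \frac{35}{\frac{15}{7}}\right) = -3 + \left(35 \cdot \frac{7}{15} - 13\right) = -3 + \left(\frac{49}{3} - 13\right) = -3 + \frac{10}{3} = \frac{1}{3} \approx 0.33333$)
$\left(z + K{\left(8,-9 \right)}\right)^{2} = \left(\frac{1}{3} + \left(-9\right)^{2}\right)^{2} = \left(\frac{1}{3} + 81\right)^{2} = \left(\frac{244}{3}\right)^{2} = \frac{59536}{9}$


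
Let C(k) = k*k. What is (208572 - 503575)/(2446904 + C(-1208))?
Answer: -295003/3906168 ≈ -0.075522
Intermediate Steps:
C(k) = k²
(208572 - 503575)/(2446904 + C(-1208)) = (208572 - 503575)/(2446904 + (-1208)²) = -295003/(2446904 + 1459264) = -295003/3906168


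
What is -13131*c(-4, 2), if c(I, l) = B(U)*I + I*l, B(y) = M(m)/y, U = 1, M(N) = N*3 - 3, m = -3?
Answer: -525240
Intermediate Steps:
M(N) = -3 + 3*N (M(N) = 3*N - 3 = -3 + 3*N)
B(y) = -12/y (B(y) = (-3 + 3*(-3))/y = (-3 - 9)/y = -12/y)
c(I, l) = -12*I + I*l (c(I, l) = (-12/1)*I + I*l = (-12*1)*I + I*l = -12*I + I*l)
-13131*c(-4, 2) = -(-52524)*(-12 + 2) = -(-52524)*(-10) = -13131*40 = -525240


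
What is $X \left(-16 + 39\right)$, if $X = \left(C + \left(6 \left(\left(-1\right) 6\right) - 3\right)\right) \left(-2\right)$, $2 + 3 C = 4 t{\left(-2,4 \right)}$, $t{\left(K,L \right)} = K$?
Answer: $\frac{5842}{3} \approx 1947.3$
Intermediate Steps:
$C = - \frac{10}{3}$ ($C = - \frac{2}{3} + \frac{4 \left(-2\right)}{3} = - \frac{2}{3} + \frac{1}{3} \left(-8\right) = - \frac{2}{3} - \frac{8}{3} = - \frac{10}{3} \approx -3.3333$)
$X = \frac{254}{3}$ ($X = \left(- \frac{10}{3} + \left(6 \left(\left(-1\right) 6\right) - 3\right)\right) \left(-2\right) = \left(- \frac{10}{3} + \left(6 \left(-6\right) - 3\right)\right) \left(-2\right) = \left(- \frac{10}{3} - 39\right) \left(-2\right) = \left(- \frac{127}{3}\right) \left(-2\right) = \frac{254}{3} \approx 84.667$)
$X \left(-16 + 39\right) = \frac{254 \left(-16 + 39\right)}{3} = \frac{254}{3} \cdot 23 = \frac{5842}{3}$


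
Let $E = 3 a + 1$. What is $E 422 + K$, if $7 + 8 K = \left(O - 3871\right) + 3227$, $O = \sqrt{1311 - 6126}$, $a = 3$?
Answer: $\frac{33109}{8} + \frac{3 i \sqrt{535}}{8} \approx 4138.6 + 8.6738 i$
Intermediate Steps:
$O = 3 i \sqrt{535}$ ($O = \sqrt{-4815} = 3 i \sqrt{535} \approx 69.39 i$)
$E = 10$ ($E = 3 \cdot 3 + 1 = 9 + 1 = 10$)
$K = - \frac{651}{8} + \frac{3 i \sqrt{535}}{8}$ ($K = - \frac{7}{8} + \frac{\left(3 i \sqrt{535} - 3871\right) + 3227}{8} = - \frac{7}{8} + \frac{\left(-3871 + 3 i \sqrt{535}\right) + 3227}{8} = - \frac{7}{8} + \frac{-644 + 3 i \sqrt{535}}{8} = - \frac{7}{8} - \left(\frac{161}{2} - \frac{3 i \sqrt{535}}{8}\right) = - \frac{651}{8} + \frac{3 i \sqrt{535}}{8} \approx -81.375 + 8.6738 i$)
$E 422 + K = 10 \cdot 422 - \left(\frac{651}{8} - \frac{3 i \sqrt{535}}{8}\right) = 4220 - \left(\frac{651}{8} - \frac{3 i \sqrt{535}}{8}\right) = \frac{33109}{8} + \frac{3 i \sqrt{535}}{8}$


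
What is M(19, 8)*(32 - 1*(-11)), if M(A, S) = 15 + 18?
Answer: 1419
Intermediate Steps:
M(A, S) = 33
M(19, 8)*(32 - 1*(-11)) = 33*(32 - 1*(-11)) = 33*(32 + 11) = 33*43 = 1419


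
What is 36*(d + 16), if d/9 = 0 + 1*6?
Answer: 2520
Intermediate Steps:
d = 54 (d = 9*(0 + 1*6) = 9*(0 + 6) = 9*6 = 54)
36*(d + 16) = 36*(54 + 16) = 36*70 = 2520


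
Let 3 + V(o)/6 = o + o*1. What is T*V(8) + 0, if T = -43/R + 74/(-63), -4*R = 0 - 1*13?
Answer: -23596/21 ≈ -1123.6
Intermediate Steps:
R = 13/4 (R = -(0 - 1*13)/4 = -(0 - 13)/4 = -1/4*(-13) = 13/4 ≈ 3.2500)
V(o) = -18 + 12*o (V(o) = -18 + 6*(o + o*1) = -18 + 6*(o + o) = -18 + 6*(2*o) = -18 + 12*o)
T = -11798/819 (T = -43/13/4 + 74/(-63) = -43*4/13 + 74*(-1/63) = -172/13 - 74/63 = -11798/819 ≈ -14.405)
T*V(8) + 0 = -11798*(-18 + 12*8)/819 + 0 = -11798*(-18 + 96)/819 + 0 = -11798/819*78 + 0 = -23596/21 + 0 = -23596/21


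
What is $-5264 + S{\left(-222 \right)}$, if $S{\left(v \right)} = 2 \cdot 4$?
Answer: $-5256$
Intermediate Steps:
$S{\left(v \right)} = 8$
$-5264 + S{\left(-222 \right)} = -5264 + 8 = -5256$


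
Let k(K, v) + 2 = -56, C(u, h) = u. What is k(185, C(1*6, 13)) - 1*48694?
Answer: -48752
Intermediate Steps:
k(K, v) = -58 (k(K, v) = -2 - 56 = -58)
k(185, C(1*6, 13)) - 1*48694 = -58 - 1*48694 = -58 - 48694 = -48752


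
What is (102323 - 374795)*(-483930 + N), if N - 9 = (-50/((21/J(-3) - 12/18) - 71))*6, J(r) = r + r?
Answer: 59466079693512/451 ≈ 1.3185e+11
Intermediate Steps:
J(r) = 2*r
N = 5859/451 (N = 9 + (-50/((21/((2*(-3))) - 12/18) - 71))*6 = 9 + (-50/((21/(-6) - 12*1/18) - 71))*6 = 9 + (-50/((21*(-1/6) - 2/3) - 71))*6 = 9 + (-50/((-7/2 - 2/3) - 71))*6 = 9 + (-50/(-25/6 - 71))*6 = 9 + (-50/(-451/6))*6 = 9 - 6/451*(-50)*6 = 9 + (300/451)*6 = 9 + 1800/451 = 5859/451 ≈ 12.991)
(102323 - 374795)*(-483930 + N) = (102323 - 374795)*(-483930 + 5859/451) = -272472*(-218246571/451) = 59466079693512/451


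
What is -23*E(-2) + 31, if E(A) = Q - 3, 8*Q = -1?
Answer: 823/8 ≈ 102.88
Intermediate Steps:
Q = -⅛ (Q = (⅛)*(-1) = -⅛ ≈ -0.12500)
E(A) = -25/8 (E(A) = -⅛ - 3 = -25/8)
-23*E(-2) + 31 = -23*(-25/8) + 31 = 575/8 + 31 = 823/8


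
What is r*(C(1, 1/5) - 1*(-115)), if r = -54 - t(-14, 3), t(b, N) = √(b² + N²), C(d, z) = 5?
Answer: -6480 - 120*√205 ≈ -8198.1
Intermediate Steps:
t(b, N) = √(N² + b²)
r = -54 - √205 (r = -54 - √(3² + (-14)²) = -54 - √(9 + 196) = -54 - √205 ≈ -68.318)
r*(C(1, 1/5) - 1*(-115)) = (-54 - √205)*(5 - 1*(-115)) = (-54 - √205)*(5 + 115) = (-54 - √205)*120 = -6480 - 120*√205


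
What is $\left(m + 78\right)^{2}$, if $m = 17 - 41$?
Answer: $2916$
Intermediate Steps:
$m = -24$ ($m = 17 - 41 = -24$)
$\left(m + 78\right)^{2} = \left(-24 + 78\right)^{2} = 54^{2} = 2916$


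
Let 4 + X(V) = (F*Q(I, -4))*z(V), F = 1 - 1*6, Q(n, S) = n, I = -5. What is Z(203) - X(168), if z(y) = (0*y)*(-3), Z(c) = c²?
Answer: 41213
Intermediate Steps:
F = -5 (F = 1 - 6 = -5)
z(y) = 0 (z(y) = 0*(-3) = 0)
X(V) = -4 (X(V) = -4 - 5*(-5)*0 = -4 + 25*0 = -4 + 0 = -4)
Z(203) - X(168) = 203² - 1*(-4) = 41209 + 4 = 41213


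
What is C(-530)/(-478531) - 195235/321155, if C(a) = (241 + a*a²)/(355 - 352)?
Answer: 9506447507458/92209573983 ≈ 103.10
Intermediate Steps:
C(a) = 241/3 + a³/3 (C(a) = (241 + a³)/3 = (241 + a³)*(⅓) = 241/3 + a³/3)
C(-530)/(-478531) - 195235/321155 = (241/3 + (⅓)*(-530)³)/(-478531) - 195235/321155 = (241/3 + (⅓)*(-148877000))*(-1/478531) - 195235*1/321155 = (241/3 - 148877000/3)*(-1/478531) - 39047/64231 = -148876759/3*(-1/478531) - 39047/64231 = 148876759/1435593 - 39047/64231 = 9506447507458/92209573983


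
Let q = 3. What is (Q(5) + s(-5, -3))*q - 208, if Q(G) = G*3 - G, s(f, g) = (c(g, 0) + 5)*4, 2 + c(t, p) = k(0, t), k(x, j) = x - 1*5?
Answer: -202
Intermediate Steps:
k(x, j) = -5 + x (k(x, j) = x - 5 = -5 + x)
c(t, p) = -7 (c(t, p) = -2 + (-5 + 0) = -2 - 5 = -7)
s(f, g) = -8 (s(f, g) = (-7 + 5)*4 = -2*4 = -8)
Q(G) = 2*G (Q(G) = 3*G - G = 2*G)
(Q(5) + s(-5, -3))*q - 208 = (2*5 - 8)*3 - 208 = (10 - 8)*3 - 208 = 2*3 - 208 = 6 - 208 = -202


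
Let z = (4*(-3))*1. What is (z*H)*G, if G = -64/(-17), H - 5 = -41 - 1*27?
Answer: 48384/17 ≈ 2846.1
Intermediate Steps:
H = -63 (H = 5 + (-41 - 1*27) = 5 + (-41 - 27) = 5 - 68 = -63)
z = -12 (z = -12*1 = -12)
G = 64/17 (G = -64*(-1/17) = 64/17 ≈ 3.7647)
(z*H)*G = -12*(-63)*(64/17) = 756*(64/17) = 48384/17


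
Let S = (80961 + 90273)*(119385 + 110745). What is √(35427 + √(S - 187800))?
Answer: √(35427 + 2*√9851473155) ≈ 483.67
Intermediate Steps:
S = 39406080420 (S = 171234*230130 = 39406080420)
√(35427 + √(S - 187800)) = √(35427 + √(39406080420 - 187800)) = √(35427 + √39405892620) = √(35427 + 2*√9851473155)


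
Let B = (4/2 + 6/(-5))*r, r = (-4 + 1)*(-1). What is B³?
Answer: 1728/125 ≈ 13.824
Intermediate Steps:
r = 3 (r = -3*(-1) = 3)
B = 12/5 (B = (4/2 + 6/(-5))*3 = (4*(½) + 6*(-⅕))*3 = (2 - 6/5)*3 = (⅘)*3 = 12/5 ≈ 2.4000)
B³ = (12/5)³ = 1728/125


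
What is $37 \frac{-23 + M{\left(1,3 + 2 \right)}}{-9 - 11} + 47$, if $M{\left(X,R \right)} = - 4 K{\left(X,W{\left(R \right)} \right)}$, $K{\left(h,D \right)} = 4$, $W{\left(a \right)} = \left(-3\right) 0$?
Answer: $\frac{2383}{20} \approx 119.15$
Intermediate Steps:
$W{\left(a \right)} = 0$
$M{\left(X,R \right)} = -16$ ($M{\left(X,R \right)} = \left(-4\right) 4 = -16$)
$37 \frac{-23 + M{\left(1,3 + 2 \right)}}{-9 - 11} + 47 = 37 \frac{-23 - 16}{-9 - 11} + 47 = 37 \left(- \frac{39}{-20}\right) + 47 = 37 \left(\left(-39\right) \left(- \frac{1}{20}\right)\right) + 47 = 37 \cdot \frac{39}{20} + 47 = \frac{1443}{20} + 47 = \frac{2383}{20}$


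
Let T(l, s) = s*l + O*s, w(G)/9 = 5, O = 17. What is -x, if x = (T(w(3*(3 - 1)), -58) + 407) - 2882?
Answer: 6071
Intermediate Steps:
w(G) = 45 (w(G) = 9*5 = 45)
T(l, s) = 17*s + l*s (T(l, s) = s*l + 17*s = l*s + 17*s = 17*s + l*s)
x = -6071 (x = (-58*(17 + 45) + 407) - 2882 = (-58*62 + 407) - 2882 = (-3596 + 407) - 2882 = -3189 - 2882 = -6071)
-x = -1*(-6071) = 6071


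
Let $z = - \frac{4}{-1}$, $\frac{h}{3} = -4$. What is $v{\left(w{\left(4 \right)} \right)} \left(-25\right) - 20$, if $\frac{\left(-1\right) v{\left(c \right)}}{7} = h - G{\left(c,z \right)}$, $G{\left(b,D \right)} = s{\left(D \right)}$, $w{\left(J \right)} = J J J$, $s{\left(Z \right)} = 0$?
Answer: $-2120$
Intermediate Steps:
$h = -12$ ($h = 3 \left(-4\right) = -12$)
$w{\left(J \right)} = J^{3}$ ($w{\left(J \right)} = J^{2} J = J^{3}$)
$z = 4$ ($z = \left(-4\right) \left(-1\right) = 4$)
$G{\left(b,D \right)} = 0$
$v{\left(c \right)} = 84$ ($v{\left(c \right)} = - 7 \left(-12 - 0\right) = - 7 \left(-12 + 0\right) = \left(-7\right) \left(-12\right) = 84$)
$v{\left(w{\left(4 \right)} \right)} \left(-25\right) - 20 = 84 \left(-25\right) - 20 = -2100 - 20 = -2120$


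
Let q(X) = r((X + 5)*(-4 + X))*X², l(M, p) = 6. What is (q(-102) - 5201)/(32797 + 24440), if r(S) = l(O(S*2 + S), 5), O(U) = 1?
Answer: 57223/57237 ≈ 0.99976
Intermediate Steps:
r(S) = 6
q(X) = 6*X²
(q(-102) - 5201)/(32797 + 24440) = (6*(-102)² - 5201)/(32797 + 24440) = (6*10404 - 5201)/57237 = (62424 - 5201)*(1/57237) = 57223*(1/57237) = 57223/57237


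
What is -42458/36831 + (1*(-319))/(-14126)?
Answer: -588012619/520274706 ≈ -1.1302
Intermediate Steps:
-42458/36831 + (1*(-319))/(-14126) = -42458*1/36831 - 319*(-1/14126) = -42458/36831 + 319/14126 = -588012619/520274706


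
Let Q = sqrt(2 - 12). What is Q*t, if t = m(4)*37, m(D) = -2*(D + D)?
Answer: -592*I*sqrt(10) ≈ -1872.1*I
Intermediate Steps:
m(D) = -4*D
Q = I*sqrt(10) (Q = sqrt(-10) = I*sqrt(10) ≈ 3.1623*I)
t = -592 (t = -4*4*37 = -16*37 = -592)
Q*t = (I*sqrt(10))*(-592) = -592*I*sqrt(10)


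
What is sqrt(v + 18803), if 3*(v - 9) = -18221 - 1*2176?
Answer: sqrt(12013) ≈ 109.60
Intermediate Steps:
v = -6790 (v = 9 + (-18221 - 1*2176)/3 = 9 + (-18221 - 2176)/3 = 9 + (1/3)*(-20397) = 9 - 6799 = -6790)
sqrt(v + 18803) = sqrt(-6790 + 18803) = sqrt(12013)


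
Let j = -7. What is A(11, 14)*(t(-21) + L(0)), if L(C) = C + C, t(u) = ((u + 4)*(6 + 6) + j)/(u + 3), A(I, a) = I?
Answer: 2321/18 ≈ 128.94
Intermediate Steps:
t(u) = (41 + 12*u)/(3 + u) (t(u) = ((u + 4)*(6 + 6) - 7)/(u + 3) = ((4 + u)*12 - 7)/(3 + u) = ((48 + 12*u) - 7)/(3 + u) = (41 + 12*u)/(3 + u))
L(C) = 2*C
A(11, 14)*(t(-21) + L(0)) = 11*((41 + 12*(-21))/(3 - 21) + 2*0) = 11*((41 - 252)/(-18) + 0) = 11*(-1/18*(-211) + 0) = 11*(211/18 + 0) = 11*(211/18) = 2321/18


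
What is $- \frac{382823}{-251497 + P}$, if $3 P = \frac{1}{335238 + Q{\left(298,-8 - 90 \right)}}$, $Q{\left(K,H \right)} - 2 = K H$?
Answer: $\frac{351472858884}{230901407675} \approx 1.5222$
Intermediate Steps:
$Q{\left(K,H \right)} = 2 + H K$ ($Q{\left(K,H \right)} = 2 + K H = 2 + H K$)
$P = \frac{1}{918108}$ ($P = \frac{1}{3 \left(335238 + \left(2 + \left(-8 - 90\right) 298\right)\right)} = \frac{1}{3 \left(335238 + \left(2 - 29204\right)\right)} = \frac{1}{3 \left(335238 - 29202\right)} = \frac{1}{3 \cdot 306036} = \frac{1}{3} \cdot \frac{1}{306036} = \frac{1}{918108} \approx 1.0892 \cdot 10^{-6}$)
$- \frac{382823}{-251497 + P} = - \frac{382823}{-251497 + \frac{1}{918108}} = - \frac{382823}{- \frac{230901407675}{918108}} = \left(-382823\right) \left(- \frac{918108}{230901407675}\right) = \frac{351472858884}{230901407675}$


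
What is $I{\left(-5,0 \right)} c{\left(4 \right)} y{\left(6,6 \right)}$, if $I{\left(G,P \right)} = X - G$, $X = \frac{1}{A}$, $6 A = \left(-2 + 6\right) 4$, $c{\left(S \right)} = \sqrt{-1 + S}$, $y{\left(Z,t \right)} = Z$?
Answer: $\frac{129 \sqrt{3}}{4} \approx 55.859$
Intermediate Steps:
$A = \frac{8}{3}$ ($A = \frac{\left(-2 + 6\right) 4}{6} = \frac{4 \cdot 4}{6} = \frac{1}{6} \cdot 16 = \frac{8}{3} \approx 2.6667$)
$X = \frac{3}{8}$ ($X = \frac{1}{\frac{8}{3}} = \frac{3}{8} \approx 0.375$)
$I{\left(G,P \right)} = \frac{3}{8} - G$
$I{\left(-5,0 \right)} c{\left(4 \right)} y{\left(6,6 \right)} = \left(\frac{3}{8} - -5\right) \sqrt{-1 + 4} \cdot 6 = \left(\frac{3}{8} + 5\right) \sqrt{3} \cdot 6 = \frac{43 \sqrt{3}}{8} \cdot 6 = \frac{129 \sqrt{3}}{4}$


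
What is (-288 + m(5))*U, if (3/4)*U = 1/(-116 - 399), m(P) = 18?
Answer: 72/103 ≈ 0.69903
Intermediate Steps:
U = -4/1545 (U = 4/(3*(-116 - 399)) = (4/3)/(-515) = (4/3)*(-1/515) = -4/1545 ≈ -0.0025890)
(-288 + m(5))*U = (-288 + 18)*(-4/1545) = -270*(-4/1545) = 72/103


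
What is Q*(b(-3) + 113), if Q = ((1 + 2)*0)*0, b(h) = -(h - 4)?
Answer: 0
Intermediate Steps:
b(h) = 4 - h (b(h) = -(-4 + h) = 4 - h)
Q = 0 (Q = (3*0)*0 = 0*0 = 0)
Q*(b(-3) + 113) = 0*((4 - 1*(-3)) + 113) = 0*((4 + 3) + 113) = 0*(7 + 113) = 0*120 = 0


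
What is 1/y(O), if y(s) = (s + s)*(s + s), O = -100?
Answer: 1/40000 ≈ 2.5000e-5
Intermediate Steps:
y(s) = 4*s² (y(s) = (2*s)*(2*s) = 4*s²)
1/y(O) = 1/(4*(-100)²) = 1/(4*10000) = 1/40000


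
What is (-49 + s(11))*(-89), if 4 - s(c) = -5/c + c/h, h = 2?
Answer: 97989/22 ≈ 4454.0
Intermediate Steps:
s(c) = 4 + 5/c - c/2 (s(c) = 4 - (-5/c + c/2) = 4 - (c/2 - 5/c) = 4 + (5/c - c/2) = 4 + 5/c - c/2)
(-49 + s(11))*(-89) = (-49 + (4 + 5/11 - ½*11))*(-89) = (-49 + (4 + 5*(1/11) - 11/2))*(-89) = (-49 + (4 + 5/11 - 11/2))*(-89) = (-49 - 23/22)*(-89) = -1101/22*(-89) = 97989/22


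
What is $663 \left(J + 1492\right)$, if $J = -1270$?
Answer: $147186$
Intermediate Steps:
$663 \left(J + 1492\right) = 663 \left(-1270 + 1492\right) = 663 \cdot 222 = 147186$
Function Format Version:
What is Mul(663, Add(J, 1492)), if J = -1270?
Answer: 147186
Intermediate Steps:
Mul(663, Add(J, 1492)) = Mul(663, Add(-1270, 1492)) = Mul(663, 222) = 147186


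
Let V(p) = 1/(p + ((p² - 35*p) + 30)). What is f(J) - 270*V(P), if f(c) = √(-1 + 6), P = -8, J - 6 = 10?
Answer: -45/61 + √5 ≈ 1.4984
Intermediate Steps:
J = 16 (J = 6 + 10 = 16)
f(c) = √5
V(p) = 1/(30 + p² - 34*p) (V(p) = 1/(p + (30 + p² - 35*p)) = 1/(30 + p² - 34*p))
f(J) - 270*V(P) = √5 - 270/(30 + (-8)² - 34*(-8)) = √5 - 270/(30 + 64 + 272) = √5 - 270/366 = √5 - 270*1/366 = √5 - 45/61 = -45/61 + √5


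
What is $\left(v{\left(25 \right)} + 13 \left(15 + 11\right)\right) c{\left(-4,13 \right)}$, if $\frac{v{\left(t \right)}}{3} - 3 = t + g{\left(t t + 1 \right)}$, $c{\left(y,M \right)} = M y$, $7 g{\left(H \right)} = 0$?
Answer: $-21944$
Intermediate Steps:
$g{\left(H \right)} = 0$ ($g{\left(H \right)} = \frac{1}{7} \cdot 0 = 0$)
$v{\left(t \right)} = 9 + 3 t$ ($v{\left(t \right)} = 9 + 3 \left(t + 0\right) = 9 + 3 t$)
$\left(v{\left(25 \right)} + 13 \left(15 + 11\right)\right) c{\left(-4,13 \right)} = \left(\left(9 + 3 \cdot 25\right) + 13 \left(15 + 11\right)\right) 13 \left(-4\right) = \left(\left(9 + 75\right) + 13 \cdot 26\right) \left(-52\right) = \left(84 + 338\right) \left(-52\right) = 422 \left(-52\right) = -21944$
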